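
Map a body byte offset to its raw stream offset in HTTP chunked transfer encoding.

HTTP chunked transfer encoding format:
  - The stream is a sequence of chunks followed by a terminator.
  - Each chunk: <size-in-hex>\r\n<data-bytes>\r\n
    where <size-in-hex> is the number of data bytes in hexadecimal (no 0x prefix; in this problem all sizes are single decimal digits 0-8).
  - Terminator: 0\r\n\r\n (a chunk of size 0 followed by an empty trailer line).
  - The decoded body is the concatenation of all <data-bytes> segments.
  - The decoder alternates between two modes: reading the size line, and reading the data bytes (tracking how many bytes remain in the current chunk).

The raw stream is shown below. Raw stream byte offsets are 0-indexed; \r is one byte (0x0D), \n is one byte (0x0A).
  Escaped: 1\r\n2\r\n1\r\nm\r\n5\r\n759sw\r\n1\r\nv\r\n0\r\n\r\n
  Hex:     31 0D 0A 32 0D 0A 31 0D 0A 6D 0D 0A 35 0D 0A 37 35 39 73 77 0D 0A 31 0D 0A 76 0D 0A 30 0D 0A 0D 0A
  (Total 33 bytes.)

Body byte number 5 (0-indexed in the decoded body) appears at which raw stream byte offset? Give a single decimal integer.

Chunk 1: stream[0..1]='1' size=0x1=1, data at stream[3..4]='2' -> body[0..1], body so far='2'
Chunk 2: stream[6..7]='1' size=0x1=1, data at stream[9..10]='m' -> body[1..2], body so far='2m'
Chunk 3: stream[12..13]='5' size=0x5=5, data at stream[15..20]='759sw' -> body[2..7], body so far='2m759sw'
Chunk 4: stream[22..23]='1' size=0x1=1, data at stream[25..26]='v' -> body[7..8], body so far='2m759swv'
Chunk 5: stream[28..29]='0' size=0 (terminator). Final body='2m759swv' (8 bytes)
Body byte 5 at stream offset 18

Answer: 18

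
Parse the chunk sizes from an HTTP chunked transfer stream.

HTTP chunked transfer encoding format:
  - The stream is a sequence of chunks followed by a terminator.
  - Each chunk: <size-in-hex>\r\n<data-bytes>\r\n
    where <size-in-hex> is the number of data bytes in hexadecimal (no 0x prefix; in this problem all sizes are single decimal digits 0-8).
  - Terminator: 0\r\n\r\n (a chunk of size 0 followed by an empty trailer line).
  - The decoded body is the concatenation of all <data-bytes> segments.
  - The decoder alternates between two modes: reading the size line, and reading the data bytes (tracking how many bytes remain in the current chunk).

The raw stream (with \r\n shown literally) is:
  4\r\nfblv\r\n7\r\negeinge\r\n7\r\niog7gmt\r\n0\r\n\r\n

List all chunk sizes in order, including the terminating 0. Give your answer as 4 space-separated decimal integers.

Chunk 1: stream[0..1]='4' size=0x4=4, data at stream[3..7]='fblv' -> body[0..4], body so far='fblv'
Chunk 2: stream[9..10]='7' size=0x7=7, data at stream[12..19]='egeinge' -> body[4..11], body so far='fblvegeinge'
Chunk 3: stream[21..22]='7' size=0x7=7, data at stream[24..31]='iog7gmt' -> body[11..18], body so far='fblvegeingeiog7gmt'
Chunk 4: stream[33..34]='0' size=0 (terminator). Final body='fblvegeingeiog7gmt' (18 bytes)

Answer: 4 7 7 0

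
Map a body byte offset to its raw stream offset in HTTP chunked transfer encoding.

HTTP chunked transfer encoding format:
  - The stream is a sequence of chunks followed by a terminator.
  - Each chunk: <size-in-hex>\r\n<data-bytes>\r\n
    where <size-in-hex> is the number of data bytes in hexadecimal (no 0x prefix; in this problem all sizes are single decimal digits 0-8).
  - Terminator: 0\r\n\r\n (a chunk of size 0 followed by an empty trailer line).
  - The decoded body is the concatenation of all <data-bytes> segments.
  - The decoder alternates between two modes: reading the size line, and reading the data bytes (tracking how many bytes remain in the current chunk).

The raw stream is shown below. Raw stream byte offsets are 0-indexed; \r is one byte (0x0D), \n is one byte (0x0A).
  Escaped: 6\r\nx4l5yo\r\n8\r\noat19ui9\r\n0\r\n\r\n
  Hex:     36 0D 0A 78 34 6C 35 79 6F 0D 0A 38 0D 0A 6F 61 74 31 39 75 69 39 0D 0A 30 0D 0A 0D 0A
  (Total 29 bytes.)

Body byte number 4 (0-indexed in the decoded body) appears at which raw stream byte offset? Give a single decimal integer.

Answer: 7

Derivation:
Chunk 1: stream[0..1]='6' size=0x6=6, data at stream[3..9]='x4l5yo' -> body[0..6], body so far='x4l5yo'
Chunk 2: stream[11..12]='8' size=0x8=8, data at stream[14..22]='oat19ui9' -> body[6..14], body so far='x4l5yooat19ui9'
Chunk 3: stream[24..25]='0' size=0 (terminator). Final body='x4l5yooat19ui9' (14 bytes)
Body byte 4 at stream offset 7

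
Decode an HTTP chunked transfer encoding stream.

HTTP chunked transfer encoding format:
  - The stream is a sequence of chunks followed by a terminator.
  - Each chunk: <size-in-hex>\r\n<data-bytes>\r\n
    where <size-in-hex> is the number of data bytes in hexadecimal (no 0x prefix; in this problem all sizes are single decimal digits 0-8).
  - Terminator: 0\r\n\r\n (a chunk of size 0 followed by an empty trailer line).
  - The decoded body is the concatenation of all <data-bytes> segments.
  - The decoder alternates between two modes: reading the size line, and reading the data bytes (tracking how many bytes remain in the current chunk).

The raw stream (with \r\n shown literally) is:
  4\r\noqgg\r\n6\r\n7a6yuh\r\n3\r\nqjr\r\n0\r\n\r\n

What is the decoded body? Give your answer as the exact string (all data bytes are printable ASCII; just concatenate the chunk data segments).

Answer: oqgg7a6yuhqjr

Derivation:
Chunk 1: stream[0..1]='4' size=0x4=4, data at stream[3..7]='oqgg' -> body[0..4], body so far='oqgg'
Chunk 2: stream[9..10]='6' size=0x6=6, data at stream[12..18]='7a6yuh' -> body[4..10], body so far='oqgg7a6yuh'
Chunk 3: stream[20..21]='3' size=0x3=3, data at stream[23..26]='qjr' -> body[10..13], body so far='oqgg7a6yuhqjr'
Chunk 4: stream[28..29]='0' size=0 (terminator). Final body='oqgg7a6yuhqjr' (13 bytes)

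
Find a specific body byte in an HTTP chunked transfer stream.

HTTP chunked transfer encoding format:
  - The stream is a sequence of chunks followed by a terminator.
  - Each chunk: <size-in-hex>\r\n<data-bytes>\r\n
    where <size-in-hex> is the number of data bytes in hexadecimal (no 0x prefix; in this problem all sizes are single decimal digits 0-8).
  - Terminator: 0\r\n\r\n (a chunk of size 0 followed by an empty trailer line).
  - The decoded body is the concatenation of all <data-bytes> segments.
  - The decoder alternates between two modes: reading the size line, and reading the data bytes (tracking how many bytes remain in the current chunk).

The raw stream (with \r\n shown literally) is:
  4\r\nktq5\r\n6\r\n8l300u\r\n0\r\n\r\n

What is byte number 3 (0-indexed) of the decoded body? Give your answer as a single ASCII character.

Chunk 1: stream[0..1]='4' size=0x4=4, data at stream[3..7]='ktq5' -> body[0..4], body so far='ktq5'
Chunk 2: stream[9..10]='6' size=0x6=6, data at stream[12..18]='8l300u' -> body[4..10], body so far='ktq58l300u'
Chunk 3: stream[20..21]='0' size=0 (terminator). Final body='ktq58l300u' (10 bytes)
Body byte 3 = '5'

Answer: 5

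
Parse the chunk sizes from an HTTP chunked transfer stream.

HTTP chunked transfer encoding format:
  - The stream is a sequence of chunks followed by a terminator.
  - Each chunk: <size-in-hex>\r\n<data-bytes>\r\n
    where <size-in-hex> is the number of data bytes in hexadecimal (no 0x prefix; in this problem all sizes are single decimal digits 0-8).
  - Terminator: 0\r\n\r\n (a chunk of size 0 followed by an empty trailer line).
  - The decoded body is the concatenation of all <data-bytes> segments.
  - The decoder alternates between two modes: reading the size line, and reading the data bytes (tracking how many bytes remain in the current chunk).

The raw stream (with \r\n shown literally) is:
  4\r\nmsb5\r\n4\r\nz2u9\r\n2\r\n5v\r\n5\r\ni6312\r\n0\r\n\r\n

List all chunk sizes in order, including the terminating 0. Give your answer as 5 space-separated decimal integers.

Answer: 4 4 2 5 0

Derivation:
Chunk 1: stream[0..1]='4' size=0x4=4, data at stream[3..7]='msb5' -> body[0..4], body so far='msb5'
Chunk 2: stream[9..10]='4' size=0x4=4, data at stream[12..16]='z2u9' -> body[4..8], body so far='msb5z2u9'
Chunk 3: stream[18..19]='2' size=0x2=2, data at stream[21..23]='5v' -> body[8..10], body so far='msb5z2u95v'
Chunk 4: stream[25..26]='5' size=0x5=5, data at stream[28..33]='i6312' -> body[10..15], body so far='msb5z2u95vi6312'
Chunk 5: stream[35..36]='0' size=0 (terminator). Final body='msb5z2u95vi6312' (15 bytes)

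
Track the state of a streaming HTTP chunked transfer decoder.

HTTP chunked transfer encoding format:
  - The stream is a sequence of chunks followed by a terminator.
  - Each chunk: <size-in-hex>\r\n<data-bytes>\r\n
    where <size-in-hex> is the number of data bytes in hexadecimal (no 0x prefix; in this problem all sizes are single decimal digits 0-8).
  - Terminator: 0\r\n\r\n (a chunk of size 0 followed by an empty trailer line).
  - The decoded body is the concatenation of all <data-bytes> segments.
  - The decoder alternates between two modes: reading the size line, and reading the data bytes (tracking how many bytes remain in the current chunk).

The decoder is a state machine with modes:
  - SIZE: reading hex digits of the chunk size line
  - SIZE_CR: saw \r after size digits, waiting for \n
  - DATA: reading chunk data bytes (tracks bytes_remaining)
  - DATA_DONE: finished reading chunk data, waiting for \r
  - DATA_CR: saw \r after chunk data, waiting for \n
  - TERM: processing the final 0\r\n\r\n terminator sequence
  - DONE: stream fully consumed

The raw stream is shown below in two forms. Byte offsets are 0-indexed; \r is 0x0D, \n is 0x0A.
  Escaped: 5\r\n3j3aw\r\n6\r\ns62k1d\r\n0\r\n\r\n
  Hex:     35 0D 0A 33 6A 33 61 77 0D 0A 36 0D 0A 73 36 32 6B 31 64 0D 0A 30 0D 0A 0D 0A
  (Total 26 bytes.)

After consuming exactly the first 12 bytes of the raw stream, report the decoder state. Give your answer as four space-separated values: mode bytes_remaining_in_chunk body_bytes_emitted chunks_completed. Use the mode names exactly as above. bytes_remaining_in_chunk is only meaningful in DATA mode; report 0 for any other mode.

Byte 0 = '5': mode=SIZE remaining=0 emitted=0 chunks_done=0
Byte 1 = 0x0D: mode=SIZE_CR remaining=0 emitted=0 chunks_done=0
Byte 2 = 0x0A: mode=DATA remaining=5 emitted=0 chunks_done=0
Byte 3 = '3': mode=DATA remaining=4 emitted=1 chunks_done=0
Byte 4 = 'j': mode=DATA remaining=3 emitted=2 chunks_done=0
Byte 5 = '3': mode=DATA remaining=2 emitted=3 chunks_done=0
Byte 6 = 'a': mode=DATA remaining=1 emitted=4 chunks_done=0
Byte 7 = 'w': mode=DATA_DONE remaining=0 emitted=5 chunks_done=0
Byte 8 = 0x0D: mode=DATA_CR remaining=0 emitted=5 chunks_done=0
Byte 9 = 0x0A: mode=SIZE remaining=0 emitted=5 chunks_done=1
Byte 10 = '6': mode=SIZE remaining=0 emitted=5 chunks_done=1
Byte 11 = 0x0D: mode=SIZE_CR remaining=0 emitted=5 chunks_done=1

Answer: SIZE_CR 0 5 1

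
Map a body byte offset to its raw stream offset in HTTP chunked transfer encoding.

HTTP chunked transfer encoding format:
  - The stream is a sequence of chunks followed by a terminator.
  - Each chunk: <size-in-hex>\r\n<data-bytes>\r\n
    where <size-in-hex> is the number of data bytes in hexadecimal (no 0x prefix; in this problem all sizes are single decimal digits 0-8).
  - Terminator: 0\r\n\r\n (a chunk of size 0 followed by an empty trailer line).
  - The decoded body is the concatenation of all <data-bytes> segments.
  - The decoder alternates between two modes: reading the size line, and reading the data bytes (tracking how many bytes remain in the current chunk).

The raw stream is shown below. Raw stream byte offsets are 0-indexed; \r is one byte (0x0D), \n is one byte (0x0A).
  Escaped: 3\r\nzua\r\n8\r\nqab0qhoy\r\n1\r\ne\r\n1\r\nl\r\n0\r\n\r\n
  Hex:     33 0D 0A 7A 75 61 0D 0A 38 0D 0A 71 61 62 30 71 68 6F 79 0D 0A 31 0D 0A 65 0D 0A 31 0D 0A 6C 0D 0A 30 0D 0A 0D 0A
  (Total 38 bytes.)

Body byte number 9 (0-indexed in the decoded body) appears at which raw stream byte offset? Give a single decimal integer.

Chunk 1: stream[0..1]='3' size=0x3=3, data at stream[3..6]='zua' -> body[0..3], body so far='zua'
Chunk 2: stream[8..9]='8' size=0x8=8, data at stream[11..19]='qab0qhoy' -> body[3..11], body so far='zuaqab0qhoy'
Chunk 3: stream[21..22]='1' size=0x1=1, data at stream[24..25]='e' -> body[11..12], body so far='zuaqab0qhoye'
Chunk 4: stream[27..28]='1' size=0x1=1, data at stream[30..31]='l' -> body[12..13], body so far='zuaqab0qhoyel'
Chunk 5: stream[33..34]='0' size=0 (terminator). Final body='zuaqab0qhoyel' (13 bytes)
Body byte 9 at stream offset 17

Answer: 17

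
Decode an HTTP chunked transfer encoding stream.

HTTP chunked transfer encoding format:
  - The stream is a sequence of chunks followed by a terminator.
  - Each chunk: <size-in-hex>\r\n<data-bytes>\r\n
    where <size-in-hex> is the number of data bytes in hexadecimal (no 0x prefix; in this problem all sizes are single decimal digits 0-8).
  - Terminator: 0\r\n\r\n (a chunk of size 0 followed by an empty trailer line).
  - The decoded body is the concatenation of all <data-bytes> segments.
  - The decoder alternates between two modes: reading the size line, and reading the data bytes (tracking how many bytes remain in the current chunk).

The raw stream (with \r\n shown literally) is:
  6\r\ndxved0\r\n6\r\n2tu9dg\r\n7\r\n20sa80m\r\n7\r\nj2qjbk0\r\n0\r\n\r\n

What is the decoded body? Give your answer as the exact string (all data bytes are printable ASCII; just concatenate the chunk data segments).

Answer: dxved02tu9dg20sa80mj2qjbk0

Derivation:
Chunk 1: stream[0..1]='6' size=0x6=6, data at stream[3..9]='dxved0' -> body[0..6], body so far='dxved0'
Chunk 2: stream[11..12]='6' size=0x6=6, data at stream[14..20]='2tu9dg' -> body[6..12], body so far='dxved02tu9dg'
Chunk 3: stream[22..23]='7' size=0x7=7, data at stream[25..32]='20sa80m' -> body[12..19], body so far='dxved02tu9dg20sa80m'
Chunk 4: stream[34..35]='7' size=0x7=7, data at stream[37..44]='j2qjbk0' -> body[19..26], body so far='dxved02tu9dg20sa80mj2qjbk0'
Chunk 5: stream[46..47]='0' size=0 (terminator). Final body='dxved02tu9dg20sa80mj2qjbk0' (26 bytes)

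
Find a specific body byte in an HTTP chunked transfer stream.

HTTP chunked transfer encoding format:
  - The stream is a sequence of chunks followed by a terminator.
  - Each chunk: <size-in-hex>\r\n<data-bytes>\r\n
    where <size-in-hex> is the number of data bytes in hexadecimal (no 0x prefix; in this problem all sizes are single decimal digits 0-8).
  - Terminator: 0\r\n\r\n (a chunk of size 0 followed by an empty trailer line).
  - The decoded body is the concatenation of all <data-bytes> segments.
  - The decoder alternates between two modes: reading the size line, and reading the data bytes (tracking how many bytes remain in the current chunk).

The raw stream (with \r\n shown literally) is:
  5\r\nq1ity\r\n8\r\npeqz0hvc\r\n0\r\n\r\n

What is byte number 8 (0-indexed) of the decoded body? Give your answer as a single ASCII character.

Chunk 1: stream[0..1]='5' size=0x5=5, data at stream[3..8]='q1ity' -> body[0..5], body so far='q1ity'
Chunk 2: stream[10..11]='8' size=0x8=8, data at stream[13..21]='peqz0hvc' -> body[5..13], body so far='q1itypeqz0hvc'
Chunk 3: stream[23..24]='0' size=0 (terminator). Final body='q1itypeqz0hvc' (13 bytes)
Body byte 8 = 'z'

Answer: z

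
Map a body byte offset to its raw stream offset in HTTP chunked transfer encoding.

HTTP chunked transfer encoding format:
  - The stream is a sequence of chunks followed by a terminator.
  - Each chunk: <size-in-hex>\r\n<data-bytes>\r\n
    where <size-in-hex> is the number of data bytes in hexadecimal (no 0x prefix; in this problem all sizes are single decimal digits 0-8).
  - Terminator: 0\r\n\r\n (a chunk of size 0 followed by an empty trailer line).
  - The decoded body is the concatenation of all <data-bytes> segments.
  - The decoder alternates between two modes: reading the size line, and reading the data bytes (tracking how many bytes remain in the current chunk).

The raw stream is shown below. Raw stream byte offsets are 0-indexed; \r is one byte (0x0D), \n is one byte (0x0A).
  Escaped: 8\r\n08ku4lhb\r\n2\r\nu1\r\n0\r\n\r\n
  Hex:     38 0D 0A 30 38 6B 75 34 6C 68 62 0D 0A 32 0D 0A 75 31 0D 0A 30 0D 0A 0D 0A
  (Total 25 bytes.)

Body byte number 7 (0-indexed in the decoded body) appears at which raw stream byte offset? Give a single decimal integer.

Answer: 10

Derivation:
Chunk 1: stream[0..1]='8' size=0x8=8, data at stream[3..11]='08ku4lhb' -> body[0..8], body so far='08ku4lhb'
Chunk 2: stream[13..14]='2' size=0x2=2, data at stream[16..18]='u1' -> body[8..10], body so far='08ku4lhbu1'
Chunk 3: stream[20..21]='0' size=0 (terminator). Final body='08ku4lhbu1' (10 bytes)
Body byte 7 at stream offset 10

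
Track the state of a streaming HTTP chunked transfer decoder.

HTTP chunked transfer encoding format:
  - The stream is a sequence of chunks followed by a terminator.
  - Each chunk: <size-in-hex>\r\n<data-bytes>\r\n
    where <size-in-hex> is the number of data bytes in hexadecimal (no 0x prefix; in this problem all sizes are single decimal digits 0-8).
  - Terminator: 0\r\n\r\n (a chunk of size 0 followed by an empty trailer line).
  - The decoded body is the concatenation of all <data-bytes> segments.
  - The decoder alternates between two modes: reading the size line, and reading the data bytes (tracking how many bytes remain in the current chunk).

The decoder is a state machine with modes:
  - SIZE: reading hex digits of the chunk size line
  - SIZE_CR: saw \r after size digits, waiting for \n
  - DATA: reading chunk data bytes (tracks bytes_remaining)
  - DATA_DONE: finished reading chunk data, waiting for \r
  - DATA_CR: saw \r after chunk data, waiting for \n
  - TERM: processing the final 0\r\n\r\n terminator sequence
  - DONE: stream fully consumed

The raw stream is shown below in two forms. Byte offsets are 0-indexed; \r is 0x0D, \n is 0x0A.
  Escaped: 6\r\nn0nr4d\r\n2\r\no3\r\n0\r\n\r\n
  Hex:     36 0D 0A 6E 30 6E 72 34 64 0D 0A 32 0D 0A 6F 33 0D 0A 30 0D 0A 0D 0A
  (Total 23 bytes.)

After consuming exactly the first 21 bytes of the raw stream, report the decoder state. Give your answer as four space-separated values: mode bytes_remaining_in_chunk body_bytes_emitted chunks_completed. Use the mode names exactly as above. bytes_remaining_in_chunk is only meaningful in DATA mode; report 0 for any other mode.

Answer: TERM 0 8 2

Derivation:
Byte 0 = '6': mode=SIZE remaining=0 emitted=0 chunks_done=0
Byte 1 = 0x0D: mode=SIZE_CR remaining=0 emitted=0 chunks_done=0
Byte 2 = 0x0A: mode=DATA remaining=6 emitted=0 chunks_done=0
Byte 3 = 'n': mode=DATA remaining=5 emitted=1 chunks_done=0
Byte 4 = '0': mode=DATA remaining=4 emitted=2 chunks_done=0
Byte 5 = 'n': mode=DATA remaining=3 emitted=3 chunks_done=0
Byte 6 = 'r': mode=DATA remaining=2 emitted=4 chunks_done=0
Byte 7 = '4': mode=DATA remaining=1 emitted=5 chunks_done=0
Byte 8 = 'd': mode=DATA_DONE remaining=0 emitted=6 chunks_done=0
Byte 9 = 0x0D: mode=DATA_CR remaining=0 emitted=6 chunks_done=0
Byte 10 = 0x0A: mode=SIZE remaining=0 emitted=6 chunks_done=1
Byte 11 = '2': mode=SIZE remaining=0 emitted=6 chunks_done=1
Byte 12 = 0x0D: mode=SIZE_CR remaining=0 emitted=6 chunks_done=1
Byte 13 = 0x0A: mode=DATA remaining=2 emitted=6 chunks_done=1
Byte 14 = 'o': mode=DATA remaining=1 emitted=7 chunks_done=1
Byte 15 = '3': mode=DATA_DONE remaining=0 emitted=8 chunks_done=1
Byte 16 = 0x0D: mode=DATA_CR remaining=0 emitted=8 chunks_done=1
Byte 17 = 0x0A: mode=SIZE remaining=0 emitted=8 chunks_done=2
Byte 18 = '0': mode=SIZE remaining=0 emitted=8 chunks_done=2
Byte 19 = 0x0D: mode=SIZE_CR remaining=0 emitted=8 chunks_done=2
Byte 20 = 0x0A: mode=TERM remaining=0 emitted=8 chunks_done=2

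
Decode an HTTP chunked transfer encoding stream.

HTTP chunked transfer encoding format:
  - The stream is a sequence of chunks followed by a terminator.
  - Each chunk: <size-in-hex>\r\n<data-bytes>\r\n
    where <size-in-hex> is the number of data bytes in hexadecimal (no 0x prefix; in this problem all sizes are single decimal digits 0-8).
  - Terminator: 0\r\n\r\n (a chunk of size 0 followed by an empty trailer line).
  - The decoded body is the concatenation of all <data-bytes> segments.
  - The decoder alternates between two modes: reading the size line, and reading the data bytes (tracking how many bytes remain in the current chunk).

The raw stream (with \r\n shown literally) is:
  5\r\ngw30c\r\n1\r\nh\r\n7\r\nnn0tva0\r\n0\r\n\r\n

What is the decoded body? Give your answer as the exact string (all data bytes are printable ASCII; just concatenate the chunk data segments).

Chunk 1: stream[0..1]='5' size=0x5=5, data at stream[3..8]='gw30c' -> body[0..5], body so far='gw30c'
Chunk 2: stream[10..11]='1' size=0x1=1, data at stream[13..14]='h' -> body[5..6], body so far='gw30ch'
Chunk 3: stream[16..17]='7' size=0x7=7, data at stream[19..26]='nn0tva0' -> body[6..13], body so far='gw30chnn0tva0'
Chunk 4: stream[28..29]='0' size=0 (terminator). Final body='gw30chnn0tva0' (13 bytes)

Answer: gw30chnn0tva0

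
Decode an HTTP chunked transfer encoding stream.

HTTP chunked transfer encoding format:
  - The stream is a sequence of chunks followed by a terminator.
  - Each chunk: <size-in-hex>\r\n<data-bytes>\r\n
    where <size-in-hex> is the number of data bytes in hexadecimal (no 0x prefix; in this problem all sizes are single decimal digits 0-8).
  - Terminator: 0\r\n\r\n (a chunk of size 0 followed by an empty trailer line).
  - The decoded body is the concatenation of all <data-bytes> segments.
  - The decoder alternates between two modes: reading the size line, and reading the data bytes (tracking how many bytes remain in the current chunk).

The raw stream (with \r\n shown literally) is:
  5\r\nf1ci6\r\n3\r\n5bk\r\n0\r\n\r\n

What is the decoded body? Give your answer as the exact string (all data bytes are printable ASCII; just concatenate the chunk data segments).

Chunk 1: stream[0..1]='5' size=0x5=5, data at stream[3..8]='f1ci6' -> body[0..5], body so far='f1ci6'
Chunk 2: stream[10..11]='3' size=0x3=3, data at stream[13..16]='5bk' -> body[5..8], body so far='f1ci65bk'
Chunk 3: stream[18..19]='0' size=0 (terminator). Final body='f1ci65bk' (8 bytes)

Answer: f1ci65bk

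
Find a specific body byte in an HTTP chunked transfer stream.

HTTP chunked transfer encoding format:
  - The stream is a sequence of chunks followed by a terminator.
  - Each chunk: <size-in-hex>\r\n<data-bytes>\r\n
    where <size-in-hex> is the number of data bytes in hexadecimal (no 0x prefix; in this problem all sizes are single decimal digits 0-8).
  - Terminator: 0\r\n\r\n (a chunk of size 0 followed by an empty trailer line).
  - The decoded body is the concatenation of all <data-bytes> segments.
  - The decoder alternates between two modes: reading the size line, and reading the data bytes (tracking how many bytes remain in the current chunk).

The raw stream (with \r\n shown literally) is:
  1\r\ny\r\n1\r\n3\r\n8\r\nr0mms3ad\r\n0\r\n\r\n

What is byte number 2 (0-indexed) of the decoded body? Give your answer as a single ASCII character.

Chunk 1: stream[0..1]='1' size=0x1=1, data at stream[3..4]='y' -> body[0..1], body so far='y'
Chunk 2: stream[6..7]='1' size=0x1=1, data at stream[9..10]='3' -> body[1..2], body so far='y3'
Chunk 3: stream[12..13]='8' size=0x8=8, data at stream[15..23]='r0mms3ad' -> body[2..10], body so far='y3r0mms3ad'
Chunk 4: stream[25..26]='0' size=0 (terminator). Final body='y3r0mms3ad' (10 bytes)
Body byte 2 = 'r'

Answer: r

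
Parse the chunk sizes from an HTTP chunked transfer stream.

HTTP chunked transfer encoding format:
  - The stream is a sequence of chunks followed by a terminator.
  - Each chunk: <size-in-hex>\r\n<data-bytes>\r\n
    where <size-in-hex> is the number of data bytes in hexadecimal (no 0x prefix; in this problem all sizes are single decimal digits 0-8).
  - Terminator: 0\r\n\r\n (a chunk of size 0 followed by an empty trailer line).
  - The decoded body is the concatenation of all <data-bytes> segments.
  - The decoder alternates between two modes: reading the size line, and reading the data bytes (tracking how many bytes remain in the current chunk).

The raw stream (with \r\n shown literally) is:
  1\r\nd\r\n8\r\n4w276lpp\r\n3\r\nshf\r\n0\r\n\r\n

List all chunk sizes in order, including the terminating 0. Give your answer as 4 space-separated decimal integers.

Chunk 1: stream[0..1]='1' size=0x1=1, data at stream[3..4]='d' -> body[0..1], body so far='d'
Chunk 2: stream[6..7]='8' size=0x8=8, data at stream[9..17]='4w276lpp' -> body[1..9], body so far='d4w276lpp'
Chunk 3: stream[19..20]='3' size=0x3=3, data at stream[22..25]='shf' -> body[9..12], body so far='d4w276lppshf'
Chunk 4: stream[27..28]='0' size=0 (terminator). Final body='d4w276lppshf' (12 bytes)

Answer: 1 8 3 0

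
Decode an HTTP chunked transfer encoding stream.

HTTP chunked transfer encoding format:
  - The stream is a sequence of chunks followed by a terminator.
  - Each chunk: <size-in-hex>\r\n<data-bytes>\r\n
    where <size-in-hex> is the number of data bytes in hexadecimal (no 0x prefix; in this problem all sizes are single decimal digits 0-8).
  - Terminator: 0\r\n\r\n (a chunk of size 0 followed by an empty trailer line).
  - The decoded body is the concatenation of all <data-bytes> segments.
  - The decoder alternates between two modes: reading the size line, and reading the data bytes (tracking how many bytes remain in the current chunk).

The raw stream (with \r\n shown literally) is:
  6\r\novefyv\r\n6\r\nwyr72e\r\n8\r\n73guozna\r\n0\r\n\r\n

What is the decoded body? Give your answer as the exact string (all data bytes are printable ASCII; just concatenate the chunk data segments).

Chunk 1: stream[0..1]='6' size=0x6=6, data at stream[3..9]='ovefyv' -> body[0..6], body so far='ovefyv'
Chunk 2: stream[11..12]='6' size=0x6=6, data at stream[14..20]='wyr72e' -> body[6..12], body so far='ovefyvwyr72e'
Chunk 3: stream[22..23]='8' size=0x8=8, data at stream[25..33]='73guozna' -> body[12..20], body so far='ovefyvwyr72e73guozna'
Chunk 4: stream[35..36]='0' size=0 (terminator). Final body='ovefyvwyr72e73guozna' (20 bytes)

Answer: ovefyvwyr72e73guozna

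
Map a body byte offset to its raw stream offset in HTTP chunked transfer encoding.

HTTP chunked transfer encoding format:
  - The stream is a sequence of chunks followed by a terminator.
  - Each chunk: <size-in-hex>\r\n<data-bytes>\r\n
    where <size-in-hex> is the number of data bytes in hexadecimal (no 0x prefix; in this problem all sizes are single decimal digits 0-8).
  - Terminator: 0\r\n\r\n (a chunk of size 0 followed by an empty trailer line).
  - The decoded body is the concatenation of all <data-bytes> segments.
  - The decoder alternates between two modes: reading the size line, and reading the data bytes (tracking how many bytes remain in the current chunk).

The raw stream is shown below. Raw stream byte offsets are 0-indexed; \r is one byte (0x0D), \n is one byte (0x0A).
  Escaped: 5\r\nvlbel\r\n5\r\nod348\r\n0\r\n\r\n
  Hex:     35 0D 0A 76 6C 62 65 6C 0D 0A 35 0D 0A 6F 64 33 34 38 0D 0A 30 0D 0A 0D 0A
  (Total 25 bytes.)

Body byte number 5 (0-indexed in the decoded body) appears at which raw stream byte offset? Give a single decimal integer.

Answer: 13

Derivation:
Chunk 1: stream[0..1]='5' size=0x5=5, data at stream[3..8]='vlbel' -> body[0..5], body so far='vlbel'
Chunk 2: stream[10..11]='5' size=0x5=5, data at stream[13..18]='od348' -> body[5..10], body so far='vlbelod348'
Chunk 3: stream[20..21]='0' size=0 (terminator). Final body='vlbelod348' (10 bytes)
Body byte 5 at stream offset 13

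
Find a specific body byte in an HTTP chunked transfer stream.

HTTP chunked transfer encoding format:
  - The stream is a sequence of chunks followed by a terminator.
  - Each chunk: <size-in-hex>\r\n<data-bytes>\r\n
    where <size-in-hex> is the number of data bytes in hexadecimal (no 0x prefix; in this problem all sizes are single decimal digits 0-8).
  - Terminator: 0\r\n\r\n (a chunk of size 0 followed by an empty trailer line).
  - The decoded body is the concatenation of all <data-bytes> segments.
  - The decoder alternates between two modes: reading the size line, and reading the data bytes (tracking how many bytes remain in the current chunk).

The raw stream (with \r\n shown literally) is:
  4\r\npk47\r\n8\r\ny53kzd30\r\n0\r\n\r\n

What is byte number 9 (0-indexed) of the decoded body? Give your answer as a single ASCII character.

Chunk 1: stream[0..1]='4' size=0x4=4, data at stream[3..7]='pk47' -> body[0..4], body so far='pk47'
Chunk 2: stream[9..10]='8' size=0x8=8, data at stream[12..20]='y53kzd30' -> body[4..12], body so far='pk47y53kzd30'
Chunk 3: stream[22..23]='0' size=0 (terminator). Final body='pk47y53kzd30' (12 bytes)
Body byte 9 = 'd'

Answer: d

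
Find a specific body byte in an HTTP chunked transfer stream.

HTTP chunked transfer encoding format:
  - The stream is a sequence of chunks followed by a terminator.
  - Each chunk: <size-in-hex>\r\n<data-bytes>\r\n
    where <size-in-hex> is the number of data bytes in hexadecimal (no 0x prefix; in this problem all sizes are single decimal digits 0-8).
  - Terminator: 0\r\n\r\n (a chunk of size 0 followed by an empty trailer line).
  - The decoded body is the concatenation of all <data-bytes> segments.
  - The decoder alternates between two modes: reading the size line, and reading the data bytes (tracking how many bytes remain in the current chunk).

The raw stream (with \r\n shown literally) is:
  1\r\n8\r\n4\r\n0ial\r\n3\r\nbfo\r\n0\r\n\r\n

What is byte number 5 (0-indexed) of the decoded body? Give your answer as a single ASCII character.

Chunk 1: stream[0..1]='1' size=0x1=1, data at stream[3..4]='8' -> body[0..1], body so far='8'
Chunk 2: stream[6..7]='4' size=0x4=4, data at stream[9..13]='0ial' -> body[1..5], body so far='80ial'
Chunk 3: stream[15..16]='3' size=0x3=3, data at stream[18..21]='bfo' -> body[5..8], body so far='80ialbfo'
Chunk 4: stream[23..24]='0' size=0 (terminator). Final body='80ialbfo' (8 bytes)
Body byte 5 = 'b'

Answer: b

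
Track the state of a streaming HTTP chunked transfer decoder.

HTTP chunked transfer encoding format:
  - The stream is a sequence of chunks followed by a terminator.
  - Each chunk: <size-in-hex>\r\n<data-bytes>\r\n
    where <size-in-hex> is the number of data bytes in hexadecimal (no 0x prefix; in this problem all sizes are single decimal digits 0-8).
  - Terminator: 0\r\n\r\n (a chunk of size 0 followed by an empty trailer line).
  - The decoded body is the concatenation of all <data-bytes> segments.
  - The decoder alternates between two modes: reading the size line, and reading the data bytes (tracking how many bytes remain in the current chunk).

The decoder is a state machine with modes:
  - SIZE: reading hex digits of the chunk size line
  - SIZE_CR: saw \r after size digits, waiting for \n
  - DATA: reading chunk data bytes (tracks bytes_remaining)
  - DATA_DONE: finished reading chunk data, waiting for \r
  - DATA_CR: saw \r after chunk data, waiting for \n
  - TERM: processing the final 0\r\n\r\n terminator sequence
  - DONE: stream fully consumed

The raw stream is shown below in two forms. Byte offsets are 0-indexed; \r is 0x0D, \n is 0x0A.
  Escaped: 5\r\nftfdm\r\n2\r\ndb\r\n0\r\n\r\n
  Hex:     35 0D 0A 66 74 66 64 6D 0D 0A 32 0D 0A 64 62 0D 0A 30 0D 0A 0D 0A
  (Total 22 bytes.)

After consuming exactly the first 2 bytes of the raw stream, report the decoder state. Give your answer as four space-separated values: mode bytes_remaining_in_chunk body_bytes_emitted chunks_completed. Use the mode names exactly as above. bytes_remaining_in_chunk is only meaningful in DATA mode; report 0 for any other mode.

Byte 0 = '5': mode=SIZE remaining=0 emitted=0 chunks_done=0
Byte 1 = 0x0D: mode=SIZE_CR remaining=0 emitted=0 chunks_done=0

Answer: SIZE_CR 0 0 0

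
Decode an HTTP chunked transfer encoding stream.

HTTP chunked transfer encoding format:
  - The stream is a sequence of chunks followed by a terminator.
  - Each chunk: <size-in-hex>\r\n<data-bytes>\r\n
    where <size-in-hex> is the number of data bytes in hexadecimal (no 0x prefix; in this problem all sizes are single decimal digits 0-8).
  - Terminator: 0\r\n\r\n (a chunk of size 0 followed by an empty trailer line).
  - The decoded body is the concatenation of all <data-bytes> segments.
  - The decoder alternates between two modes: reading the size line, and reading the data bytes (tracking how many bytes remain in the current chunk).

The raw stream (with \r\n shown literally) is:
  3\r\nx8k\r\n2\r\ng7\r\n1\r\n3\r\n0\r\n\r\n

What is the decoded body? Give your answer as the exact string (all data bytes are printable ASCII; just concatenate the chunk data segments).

Answer: x8kg73

Derivation:
Chunk 1: stream[0..1]='3' size=0x3=3, data at stream[3..6]='x8k' -> body[0..3], body so far='x8k'
Chunk 2: stream[8..9]='2' size=0x2=2, data at stream[11..13]='g7' -> body[3..5], body so far='x8kg7'
Chunk 3: stream[15..16]='1' size=0x1=1, data at stream[18..19]='3' -> body[5..6], body so far='x8kg73'
Chunk 4: stream[21..22]='0' size=0 (terminator). Final body='x8kg73' (6 bytes)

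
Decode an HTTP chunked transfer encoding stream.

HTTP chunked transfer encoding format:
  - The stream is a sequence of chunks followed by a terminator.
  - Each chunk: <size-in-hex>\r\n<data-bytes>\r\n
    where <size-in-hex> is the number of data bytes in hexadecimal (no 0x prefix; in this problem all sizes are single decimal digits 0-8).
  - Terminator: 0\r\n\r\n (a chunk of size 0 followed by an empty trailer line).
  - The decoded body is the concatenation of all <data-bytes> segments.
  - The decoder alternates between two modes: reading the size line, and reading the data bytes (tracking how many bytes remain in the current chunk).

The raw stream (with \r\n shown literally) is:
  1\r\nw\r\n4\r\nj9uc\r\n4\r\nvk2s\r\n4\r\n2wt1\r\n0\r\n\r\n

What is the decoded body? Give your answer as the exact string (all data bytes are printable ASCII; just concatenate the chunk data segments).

Chunk 1: stream[0..1]='1' size=0x1=1, data at stream[3..4]='w' -> body[0..1], body so far='w'
Chunk 2: stream[6..7]='4' size=0x4=4, data at stream[9..13]='j9uc' -> body[1..5], body so far='wj9uc'
Chunk 3: stream[15..16]='4' size=0x4=4, data at stream[18..22]='vk2s' -> body[5..9], body so far='wj9ucvk2s'
Chunk 4: stream[24..25]='4' size=0x4=4, data at stream[27..31]='2wt1' -> body[9..13], body so far='wj9ucvk2s2wt1'
Chunk 5: stream[33..34]='0' size=0 (terminator). Final body='wj9ucvk2s2wt1' (13 bytes)

Answer: wj9ucvk2s2wt1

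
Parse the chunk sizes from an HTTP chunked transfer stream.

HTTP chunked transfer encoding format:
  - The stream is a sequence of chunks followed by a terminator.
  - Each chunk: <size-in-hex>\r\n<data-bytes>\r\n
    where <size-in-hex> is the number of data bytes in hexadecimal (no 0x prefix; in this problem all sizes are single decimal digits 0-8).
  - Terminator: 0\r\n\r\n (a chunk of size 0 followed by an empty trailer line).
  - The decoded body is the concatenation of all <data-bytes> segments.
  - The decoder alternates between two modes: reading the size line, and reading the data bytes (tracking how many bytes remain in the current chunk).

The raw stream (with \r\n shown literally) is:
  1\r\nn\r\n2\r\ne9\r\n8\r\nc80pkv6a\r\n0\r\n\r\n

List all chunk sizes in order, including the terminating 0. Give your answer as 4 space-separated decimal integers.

Chunk 1: stream[0..1]='1' size=0x1=1, data at stream[3..4]='n' -> body[0..1], body so far='n'
Chunk 2: stream[6..7]='2' size=0x2=2, data at stream[9..11]='e9' -> body[1..3], body so far='ne9'
Chunk 3: stream[13..14]='8' size=0x8=8, data at stream[16..24]='c80pkv6a' -> body[3..11], body so far='ne9c80pkv6a'
Chunk 4: stream[26..27]='0' size=0 (terminator). Final body='ne9c80pkv6a' (11 bytes)

Answer: 1 2 8 0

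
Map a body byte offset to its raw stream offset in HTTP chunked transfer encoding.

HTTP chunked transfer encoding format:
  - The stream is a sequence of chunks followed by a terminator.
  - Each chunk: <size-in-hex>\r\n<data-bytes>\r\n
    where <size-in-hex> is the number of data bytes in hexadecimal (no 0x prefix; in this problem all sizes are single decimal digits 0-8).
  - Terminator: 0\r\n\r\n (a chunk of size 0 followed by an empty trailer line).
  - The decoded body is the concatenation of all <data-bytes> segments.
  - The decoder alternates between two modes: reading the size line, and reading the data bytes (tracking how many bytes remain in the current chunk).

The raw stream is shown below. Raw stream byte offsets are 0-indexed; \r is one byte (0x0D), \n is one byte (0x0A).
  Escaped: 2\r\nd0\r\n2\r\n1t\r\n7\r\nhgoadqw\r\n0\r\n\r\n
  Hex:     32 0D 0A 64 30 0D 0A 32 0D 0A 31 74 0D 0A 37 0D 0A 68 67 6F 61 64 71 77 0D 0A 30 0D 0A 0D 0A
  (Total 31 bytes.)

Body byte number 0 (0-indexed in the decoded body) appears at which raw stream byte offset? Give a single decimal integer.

Answer: 3

Derivation:
Chunk 1: stream[0..1]='2' size=0x2=2, data at stream[3..5]='d0' -> body[0..2], body so far='d0'
Chunk 2: stream[7..8]='2' size=0x2=2, data at stream[10..12]='1t' -> body[2..4], body so far='d01t'
Chunk 3: stream[14..15]='7' size=0x7=7, data at stream[17..24]='hgoadqw' -> body[4..11], body so far='d01thgoadqw'
Chunk 4: stream[26..27]='0' size=0 (terminator). Final body='d01thgoadqw' (11 bytes)
Body byte 0 at stream offset 3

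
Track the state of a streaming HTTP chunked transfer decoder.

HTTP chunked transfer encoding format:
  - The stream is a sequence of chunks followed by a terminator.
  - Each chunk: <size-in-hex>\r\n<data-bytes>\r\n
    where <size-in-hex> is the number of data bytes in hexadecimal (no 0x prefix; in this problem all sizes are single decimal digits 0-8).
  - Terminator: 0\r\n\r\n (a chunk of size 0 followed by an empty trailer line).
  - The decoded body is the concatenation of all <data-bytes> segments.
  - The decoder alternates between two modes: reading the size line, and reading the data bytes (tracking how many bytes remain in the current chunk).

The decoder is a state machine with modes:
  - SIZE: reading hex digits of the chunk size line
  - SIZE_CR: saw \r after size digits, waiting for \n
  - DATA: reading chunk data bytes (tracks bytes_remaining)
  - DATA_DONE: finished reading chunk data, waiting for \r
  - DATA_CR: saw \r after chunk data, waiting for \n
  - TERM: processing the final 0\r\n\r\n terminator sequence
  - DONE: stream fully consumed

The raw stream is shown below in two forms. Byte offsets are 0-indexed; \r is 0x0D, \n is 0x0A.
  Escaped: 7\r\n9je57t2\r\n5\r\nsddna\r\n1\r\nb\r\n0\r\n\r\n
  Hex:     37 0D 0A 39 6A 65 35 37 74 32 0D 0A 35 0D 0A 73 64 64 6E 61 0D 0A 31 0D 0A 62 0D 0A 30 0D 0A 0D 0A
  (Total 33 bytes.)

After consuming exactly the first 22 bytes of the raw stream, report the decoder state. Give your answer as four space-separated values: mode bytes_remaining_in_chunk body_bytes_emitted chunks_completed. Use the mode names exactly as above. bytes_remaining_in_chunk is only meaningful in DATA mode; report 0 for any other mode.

Byte 0 = '7': mode=SIZE remaining=0 emitted=0 chunks_done=0
Byte 1 = 0x0D: mode=SIZE_CR remaining=0 emitted=0 chunks_done=0
Byte 2 = 0x0A: mode=DATA remaining=7 emitted=0 chunks_done=0
Byte 3 = '9': mode=DATA remaining=6 emitted=1 chunks_done=0
Byte 4 = 'j': mode=DATA remaining=5 emitted=2 chunks_done=0
Byte 5 = 'e': mode=DATA remaining=4 emitted=3 chunks_done=0
Byte 6 = '5': mode=DATA remaining=3 emitted=4 chunks_done=0
Byte 7 = '7': mode=DATA remaining=2 emitted=5 chunks_done=0
Byte 8 = 't': mode=DATA remaining=1 emitted=6 chunks_done=0
Byte 9 = '2': mode=DATA_DONE remaining=0 emitted=7 chunks_done=0
Byte 10 = 0x0D: mode=DATA_CR remaining=0 emitted=7 chunks_done=0
Byte 11 = 0x0A: mode=SIZE remaining=0 emitted=7 chunks_done=1
Byte 12 = '5': mode=SIZE remaining=0 emitted=7 chunks_done=1
Byte 13 = 0x0D: mode=SIZE_CR remaining=0 emitted=7 chunks_done=1
Byte 14 = 0x0A: mode=DATA remaining=5 emitted=7 chunks_done=1
Byte 15 = 's': mode=DATA remaining=4 emitted=8 chunks_done=1
Byte 16 = 'd': mode=DATA remaining=3 emitted=9 chunks_done=1
Byte 17 = 'd': mode=DATA remaining=2 emitted=10 chunks_done=1
Byte 18 = 'n': mode=DATA remaining=1 emitted=11 chunks_done=1
Byte 19 = 'a': mode=DATA_DONE remaining=0 emitted=12 chunks_done=1
Byte 20 = 0x0D: mode=DATA_CR remaining=0 emitted=12 chunks_done=1
Byte 21 = 0x0A: mode=SIZE remaining=0 emitted=12 chunks_done=2

Answer: SIZE 0 12 2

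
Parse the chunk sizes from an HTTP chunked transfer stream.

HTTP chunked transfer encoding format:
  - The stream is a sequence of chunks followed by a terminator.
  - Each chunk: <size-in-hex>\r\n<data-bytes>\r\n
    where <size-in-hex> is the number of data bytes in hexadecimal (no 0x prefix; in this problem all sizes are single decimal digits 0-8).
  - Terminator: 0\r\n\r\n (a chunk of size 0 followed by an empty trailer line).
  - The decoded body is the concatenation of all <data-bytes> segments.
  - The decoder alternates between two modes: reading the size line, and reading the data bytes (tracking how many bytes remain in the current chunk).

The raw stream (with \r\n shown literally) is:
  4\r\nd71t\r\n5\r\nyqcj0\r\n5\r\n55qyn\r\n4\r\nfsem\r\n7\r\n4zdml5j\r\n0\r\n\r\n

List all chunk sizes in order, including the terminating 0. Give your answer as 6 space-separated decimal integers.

Answer: 4 5 5 4 7 0

Derivation:
Chunk 1: stream[0..1]='4' size=0x4=4, data at stream[3..7]='d71t' -> body[0..4], body so far='d71t'
Chunk 2: stream[9..10]='5' size=0x5=5, data at stream[12..17]='yqcj0' -> body[4..9], body so far='d71tyqcj0'
Chunk 3: stream[19..20]='5' size=0x5=5, data at stream[22..27]='55qyn' -> body[9..14], body so far='d71tyqcj055qyn'
Chunk 4: stream[29..30]='4' size=0x4=4, data at stream[32..36]='fsem' -> body[14..18], body so far='d71tyqcj055qynfsem'
Chunk 5: stream[38..39]='7' size=0x7=7, data at stream[41..48]='4zdml5j' -> body[18..25], body so far='d71tyqcj055qynfsem4zdml5j'
Chunk 6: stream[50..51]='0' size=0 (terminator). Final body='d71tyqcj055qynfsem4zdml5j' (25 bytes)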